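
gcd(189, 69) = 3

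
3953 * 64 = 252992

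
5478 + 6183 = 11661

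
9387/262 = 35 + 217/262 ≈ 35.83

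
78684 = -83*(-948)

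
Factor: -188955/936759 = -1 * 3^1 * 5^1 * 13^1 * 17^1 * 19^1 * 312253^(-1) = -62985/312253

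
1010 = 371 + 639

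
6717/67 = 100 + 17/67 ≈ 100.25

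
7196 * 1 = 7196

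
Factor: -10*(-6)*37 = 2^2*3^1*5^1*37^1 = 2220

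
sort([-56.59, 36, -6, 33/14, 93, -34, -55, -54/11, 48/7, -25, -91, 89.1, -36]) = [-91, -56.59, -55, -36, -34, -25, -6, -54/11, 33/14, 48/7, 36, 89.1, 93]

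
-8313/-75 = 110 + 21/25 = 110.84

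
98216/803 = 122 + 250/803 ≈ 122.31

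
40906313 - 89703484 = -48797171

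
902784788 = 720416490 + 182368298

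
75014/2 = 37507 = 37507.00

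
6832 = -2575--9407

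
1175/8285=235/1657 ≈ 0.142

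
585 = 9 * 65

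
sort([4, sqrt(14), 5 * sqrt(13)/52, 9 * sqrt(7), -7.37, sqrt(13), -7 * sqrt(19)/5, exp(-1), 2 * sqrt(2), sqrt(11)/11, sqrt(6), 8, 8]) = [-7.37, -7 * sqrt(19)/5, sqrt(11)/11, 5 * sqrt(13)/52, exp(-1), sqrt(6), 2 * sqrt(2), sqrt(13), sqrt(14), 4, 8, 8, 9 * sqrt(7)]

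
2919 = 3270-351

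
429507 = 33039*13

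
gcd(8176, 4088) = 4088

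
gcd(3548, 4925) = 1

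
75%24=3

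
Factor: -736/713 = -1*2^5*31^(-1) = -32/31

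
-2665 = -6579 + 3914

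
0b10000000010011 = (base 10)8211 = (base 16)2013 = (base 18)1763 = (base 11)6195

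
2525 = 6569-4044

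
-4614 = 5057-9671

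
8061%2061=1878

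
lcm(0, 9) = 0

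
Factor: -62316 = -1*2^2*3^3*577^1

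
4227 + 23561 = 27788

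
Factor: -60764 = -1*2^2*11^1*1381^1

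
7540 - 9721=-2181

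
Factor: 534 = 2^1*3^1*89^1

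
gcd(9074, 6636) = 2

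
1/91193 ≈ 0.0000110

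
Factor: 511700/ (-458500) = -1 * 5^ (-1) * 17^1 * 43^1 * 131^ (-1) = -731/655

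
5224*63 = 329112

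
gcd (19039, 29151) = 79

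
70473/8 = 8809+1/8 ≈ 8809.13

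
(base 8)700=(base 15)1ed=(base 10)448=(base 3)121121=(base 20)128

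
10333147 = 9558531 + 774616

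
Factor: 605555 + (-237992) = 3^1*7^1*23^1*761^1 = 367563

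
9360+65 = 9425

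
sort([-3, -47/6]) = [-47/6, -3]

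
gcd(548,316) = 4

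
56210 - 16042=40168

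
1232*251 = 309232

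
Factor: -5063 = -1*61^1*83^1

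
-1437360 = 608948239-610385599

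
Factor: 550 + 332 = 2^1 * 3^2 * 7^2 = 882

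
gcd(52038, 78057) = 26019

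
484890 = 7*69270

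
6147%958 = 399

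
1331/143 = 121/13 ≈ 9.31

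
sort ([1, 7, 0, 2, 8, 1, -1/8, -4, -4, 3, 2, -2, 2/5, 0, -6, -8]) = [-8, -6, -4, -4, -2, -1/8, 0, 0, 2/5, 1, 1, 2, 2, 3, 7, 8]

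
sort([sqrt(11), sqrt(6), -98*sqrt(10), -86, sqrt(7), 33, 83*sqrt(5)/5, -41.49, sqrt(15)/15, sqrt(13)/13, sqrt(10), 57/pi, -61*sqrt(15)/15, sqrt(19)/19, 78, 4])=[-98*sqrt(10), -86, -41.49, -61*sqrt(15)/15, sqrt(19)/19, sqrt(15)/15, sqrt(13)/13, sqrt(6), sqrt(7), sqrt(10), sqrt(11), 4, 57/pi, 33, 83*sqrt(5)/5, 78]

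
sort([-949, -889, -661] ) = [-949, -889, -661] 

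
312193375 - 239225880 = 72967495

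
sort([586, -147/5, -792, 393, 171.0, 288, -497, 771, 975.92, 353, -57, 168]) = [-792, -497, -57, -147/5, 168, 171.0, 288, 353, 393, 586, 771, 975.92]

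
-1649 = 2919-4568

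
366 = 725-359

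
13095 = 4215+8880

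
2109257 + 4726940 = 6836197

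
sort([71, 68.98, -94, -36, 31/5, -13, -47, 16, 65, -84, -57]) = [-94, -84, -57, -47, -36, -13, 31/5, 16, 65, 68.98, 71]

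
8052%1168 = 1044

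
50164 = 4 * 12541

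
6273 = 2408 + 3865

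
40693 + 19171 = 59864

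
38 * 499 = 18962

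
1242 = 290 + 952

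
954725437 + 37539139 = 992264576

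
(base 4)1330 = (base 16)7c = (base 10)124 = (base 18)6g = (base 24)54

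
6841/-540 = -12-361/540 ≈ -12.67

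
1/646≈0.00155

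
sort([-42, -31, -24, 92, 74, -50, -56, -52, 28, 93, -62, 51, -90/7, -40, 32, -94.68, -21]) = [-94.68, -62, -56, -52, -50, -42, -40, -31, -24, -21, -90/7, 28, 32, 51, 74, 92, 93]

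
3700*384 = 1420800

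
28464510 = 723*39370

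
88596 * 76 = 6733296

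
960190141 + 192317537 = 1152507678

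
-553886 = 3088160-3642046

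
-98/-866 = 49/433 ≈ 0.113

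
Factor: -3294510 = -1*2^1*3^1*5^1*193^1*569^1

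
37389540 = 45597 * 820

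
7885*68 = 536180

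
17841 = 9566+8275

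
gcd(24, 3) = 3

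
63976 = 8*7997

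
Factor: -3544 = -1*2^3*443^1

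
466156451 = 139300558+326855893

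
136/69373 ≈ 0.00196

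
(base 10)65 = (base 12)55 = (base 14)49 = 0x41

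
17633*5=88165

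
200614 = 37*5422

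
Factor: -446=-1 * 2^1 * 223^1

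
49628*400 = 19851200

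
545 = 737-192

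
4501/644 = 643/92 ≈ 6.99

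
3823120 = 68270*56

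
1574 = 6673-5099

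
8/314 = 4/157 ≈ 0.0255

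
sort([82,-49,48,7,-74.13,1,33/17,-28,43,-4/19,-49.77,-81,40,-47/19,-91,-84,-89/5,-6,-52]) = [-91,-84,-81,-74.13,-52,-49.77,-49,-28,-89/5,-6,-47/19,-4/19,1,33/17,7,40,43,48,82]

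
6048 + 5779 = 11827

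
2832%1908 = 924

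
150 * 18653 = 2797950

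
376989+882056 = 1259045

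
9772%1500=772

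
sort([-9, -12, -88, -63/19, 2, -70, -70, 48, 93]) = [-88, -70, -70, -12, -9, -63/19, 2, 48, 93]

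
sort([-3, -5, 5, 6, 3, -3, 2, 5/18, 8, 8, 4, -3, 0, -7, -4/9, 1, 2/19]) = [-7, -5, -3, -3, -3, -4/9, 0, 2/19, 5/18, 1, 2, 3, 4, 5, 6, 8, 8]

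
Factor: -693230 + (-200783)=-1 * 17^1 * 43^1 * 1223^1=-894013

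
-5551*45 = -249795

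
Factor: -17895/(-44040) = 2^(-3)*367^(-1)*1193^1 = 1193/2936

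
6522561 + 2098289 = 8620850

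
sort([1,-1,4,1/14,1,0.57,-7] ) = [-7,-1,1/14,0.57,1,1,4] 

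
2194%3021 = 2194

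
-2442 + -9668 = -12110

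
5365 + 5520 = 10885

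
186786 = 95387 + 91399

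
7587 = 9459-1872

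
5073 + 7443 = 12516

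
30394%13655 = 3084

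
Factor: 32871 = 3^1*10957^1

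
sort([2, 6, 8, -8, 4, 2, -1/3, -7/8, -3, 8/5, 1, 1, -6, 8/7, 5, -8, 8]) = [-8, -8, -6, -3, -7/8, -1/3, 1, 1, 8/7, 8/5, 2, 2, 4, 5, 6, 8, 8]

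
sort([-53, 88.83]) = [-53, 88.83]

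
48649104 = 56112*867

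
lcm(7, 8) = 56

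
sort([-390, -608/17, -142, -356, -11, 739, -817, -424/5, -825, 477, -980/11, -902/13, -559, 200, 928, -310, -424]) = [-825, -817, -559, -424, -390, -356, -310, -142, -980/11, -424/5, -902/13, -608/17, -11, 200, 477, 739, 928]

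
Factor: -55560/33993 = -1*2^3*3^(-2)*5^1*463^1*1259^(-1) = -18520/11331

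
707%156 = 83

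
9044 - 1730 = 7314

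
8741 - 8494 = 247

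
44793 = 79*567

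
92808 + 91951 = 184759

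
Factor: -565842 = -1*2^1*3^1*94307^1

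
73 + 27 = 100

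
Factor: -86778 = -1 * 2^1 * 3^3 * 1607^1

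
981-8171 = -7190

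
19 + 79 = 98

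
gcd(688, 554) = 2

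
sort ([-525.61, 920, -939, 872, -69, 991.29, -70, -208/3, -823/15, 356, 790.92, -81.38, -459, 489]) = [-939, -525.61, -459, -81.38, -70, -208/3, -69, -823/15, 356, 489, 790.92, 872, 920, 991.29]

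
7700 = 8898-1198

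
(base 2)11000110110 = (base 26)294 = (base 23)303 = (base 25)2df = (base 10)1590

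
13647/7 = 1949 + 4/7 ≈ 1949.57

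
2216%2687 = 2216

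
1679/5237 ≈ 0.321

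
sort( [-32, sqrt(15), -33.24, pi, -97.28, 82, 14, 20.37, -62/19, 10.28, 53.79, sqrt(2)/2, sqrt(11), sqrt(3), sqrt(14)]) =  [-97.28, -33.24, -32, -62/19, sqrt(2)/2, sqrt(3), pi, sqrt(11), sqrt(14), sqrt(15), 10.28, 14, 20.37, 53.79, 82]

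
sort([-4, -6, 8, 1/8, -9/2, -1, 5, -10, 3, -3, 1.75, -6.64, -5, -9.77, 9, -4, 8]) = [-10, -9.77, -6.64, -6, -5, -9/2, -4, -4, -3, -1, 1/8, 1.75, 3, 5, 8, 8, 9]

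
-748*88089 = -65890572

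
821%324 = 173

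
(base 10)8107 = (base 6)101311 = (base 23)f7b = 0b1111110101011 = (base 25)co7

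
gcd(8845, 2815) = 5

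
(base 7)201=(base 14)71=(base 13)78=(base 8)143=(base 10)99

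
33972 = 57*596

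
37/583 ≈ 0.0635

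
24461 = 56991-32530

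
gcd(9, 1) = 1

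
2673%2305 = 368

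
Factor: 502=2^1*251^1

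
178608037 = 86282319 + 92325718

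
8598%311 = 201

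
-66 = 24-90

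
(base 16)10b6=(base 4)1002312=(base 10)4278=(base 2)1000010110110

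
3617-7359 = -3742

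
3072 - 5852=-2780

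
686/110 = 6 + 13/55 ≈ 6.24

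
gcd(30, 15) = 15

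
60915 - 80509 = -19594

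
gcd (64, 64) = 64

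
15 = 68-53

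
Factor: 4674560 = 2^10*5^1*11^1*83^1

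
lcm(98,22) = 1078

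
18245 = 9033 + 9212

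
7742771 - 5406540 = 2336231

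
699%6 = 3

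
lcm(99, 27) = 297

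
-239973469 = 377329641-617303110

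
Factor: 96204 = 2^2 * 3^1 * 8017^1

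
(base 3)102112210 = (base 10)8418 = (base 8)20342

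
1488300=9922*150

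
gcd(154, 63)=7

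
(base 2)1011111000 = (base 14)3c4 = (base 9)1034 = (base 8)1370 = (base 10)760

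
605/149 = 4+9/149 ≈ 4.06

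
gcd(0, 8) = 8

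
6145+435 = 6580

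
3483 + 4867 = 8350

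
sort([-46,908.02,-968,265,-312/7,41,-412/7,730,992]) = [-968,-412/7,-46,-312/7,41,265,730,908.02,992]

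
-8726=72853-81579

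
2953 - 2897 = 56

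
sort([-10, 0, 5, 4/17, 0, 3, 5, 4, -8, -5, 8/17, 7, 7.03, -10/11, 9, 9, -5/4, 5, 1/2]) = [-10, -8, -5, -5/4, -10/11, 0, 0, 4/17, 8/17, 1/2, 3, 4, 5, 5, 5, 7, 7.03, 9, 9]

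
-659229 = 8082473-8741702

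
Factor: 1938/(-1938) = -1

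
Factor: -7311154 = -1 * 2^1 * 71^1 * 51487^1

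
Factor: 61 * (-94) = -1 * 2^1 * 47^1 * 61^1 = -5734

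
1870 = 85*22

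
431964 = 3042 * 142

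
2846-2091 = 755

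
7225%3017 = 1191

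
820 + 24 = 844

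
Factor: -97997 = -1*43^2*53^1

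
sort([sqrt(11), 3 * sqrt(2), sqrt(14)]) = [sqrt(11), sqrt(14), 3 * sqrt(2)]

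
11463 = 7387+4076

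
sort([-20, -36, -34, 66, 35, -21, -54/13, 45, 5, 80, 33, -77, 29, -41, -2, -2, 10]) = [-77, -41, -36, -34, -21, -20, -54/13, -2, -2, 5, 10, 29, 33, 35, 45, 66, 80]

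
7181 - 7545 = -364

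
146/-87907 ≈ -0.00166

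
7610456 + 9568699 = 17179155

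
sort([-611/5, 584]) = [-611/5, 584]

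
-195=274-469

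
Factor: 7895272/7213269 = 2^3 * 3^(-1) * 7^1 * 11^1 * 1831^1 * 343489^(-1) = 1127896/1030467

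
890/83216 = 445/41608 ≈ 0.0107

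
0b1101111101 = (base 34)q9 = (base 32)rt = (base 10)893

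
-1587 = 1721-3308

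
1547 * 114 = 176358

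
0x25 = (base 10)37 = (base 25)1c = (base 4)211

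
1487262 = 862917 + 624345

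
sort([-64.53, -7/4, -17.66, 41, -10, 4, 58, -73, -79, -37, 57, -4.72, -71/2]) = [-79, -73, -64.53, -37, -71/2, -17.66, -10, -4.72, -7/4, 4, 41, 57, 58]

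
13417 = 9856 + 3561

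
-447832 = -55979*8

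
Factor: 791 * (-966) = -1 * 2^1 * 3^1 * 7^2 * 23^1 * 113^1 = -764106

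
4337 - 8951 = -4614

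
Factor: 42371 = 7^1*6053^1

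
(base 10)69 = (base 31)27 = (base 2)1000101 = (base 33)23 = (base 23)30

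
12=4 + 8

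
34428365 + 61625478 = 96053843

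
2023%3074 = 2023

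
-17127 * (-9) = 154143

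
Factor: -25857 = -1 * 3^2 * 13^2 * 17^1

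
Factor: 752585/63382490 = 2^(-1) * 79^(-1) * 80231^(-1) * 150517^1 = 150517/12676498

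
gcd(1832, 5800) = 8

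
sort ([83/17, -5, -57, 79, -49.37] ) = [-57, -49.37, -5, 83/17, 79] 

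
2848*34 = 96832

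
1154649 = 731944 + 422705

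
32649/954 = 34+71/318 ≈ 34.22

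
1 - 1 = 0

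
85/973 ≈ 0.0874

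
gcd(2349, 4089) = 87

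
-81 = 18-99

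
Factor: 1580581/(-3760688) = -1*2^(-4)*235043^(-1)*1580581^1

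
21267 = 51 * 417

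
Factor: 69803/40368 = 2^(-4) * 3^(-1) * 83^1 = 83/48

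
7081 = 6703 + 378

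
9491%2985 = 536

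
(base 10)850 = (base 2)1101010010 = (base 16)352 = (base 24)1ba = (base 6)3534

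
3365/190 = 17 + 27/38 ≈ 17.71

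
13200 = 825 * 16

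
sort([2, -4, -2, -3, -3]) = [-4, -3, -3, -2, 2]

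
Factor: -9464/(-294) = 2^2 * 3^(-1) * 7^(-1) * 13^2 = 676/21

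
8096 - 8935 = -839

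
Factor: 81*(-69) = -1*3^5*23^1 = -5589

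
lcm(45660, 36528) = 182640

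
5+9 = 14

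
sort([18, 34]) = [18, 34]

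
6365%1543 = 193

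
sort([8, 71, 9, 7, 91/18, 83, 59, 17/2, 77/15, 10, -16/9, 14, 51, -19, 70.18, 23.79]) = [-19, -16/9, 91/18, 77/15, 7, 8, 17/2, 9, 10, 14, 23.79, 51, 59, 70.18, 71, 83]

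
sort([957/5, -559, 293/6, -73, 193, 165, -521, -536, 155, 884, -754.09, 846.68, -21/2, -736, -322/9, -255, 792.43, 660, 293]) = [-754.09, -736, -559, -536, -521, -255, -73, -322/9, -21/2, 293/6, 155, 165, 957/5, 193, 293, 660, 792.43, 846.68, 884]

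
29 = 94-65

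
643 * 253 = 162679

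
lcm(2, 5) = 10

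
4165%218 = 23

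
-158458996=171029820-329488816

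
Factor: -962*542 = -1*2^2*13^1*37^1*271^1 = -521404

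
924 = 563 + 361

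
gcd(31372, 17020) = 92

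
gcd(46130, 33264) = 14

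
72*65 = 4680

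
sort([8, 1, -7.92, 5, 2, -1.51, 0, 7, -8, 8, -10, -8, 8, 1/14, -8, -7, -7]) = [-10, -8, -8, -8, -7.92, -7, -7, -1.51, 0, 1/14, 1, 2, 5, 7, 8, 8, 8]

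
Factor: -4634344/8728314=-1*2^2*3^(-1)*7^(-1)*11^1*13^1*71^(-1)*2927^(-1)*4051^1=-2317172/4364157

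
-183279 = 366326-549605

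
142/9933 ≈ 0.0143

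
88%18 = 16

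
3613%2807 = 806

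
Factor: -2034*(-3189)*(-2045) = -1*2^1*3^3*5^1*113^1*409^1*1063^1 = -13264741170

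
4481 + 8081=12562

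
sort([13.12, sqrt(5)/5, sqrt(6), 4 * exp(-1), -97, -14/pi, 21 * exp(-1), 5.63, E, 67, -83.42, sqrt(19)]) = [-97, -83.42, -14/pi, sqrt(5)/5, 4 * exp(-1), sqrt(6), E, sqrt(19), 5.63, 21 * exp(-1), 13.12, 67]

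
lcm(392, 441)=3528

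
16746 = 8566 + 8180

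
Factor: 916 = 2^2*229^1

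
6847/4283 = 1 + 2564/4283 ≈ 1.60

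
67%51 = 16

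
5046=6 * 841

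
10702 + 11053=21755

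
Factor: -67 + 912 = 5^1*13^2 = 845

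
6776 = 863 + 5913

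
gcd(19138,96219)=1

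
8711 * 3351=29190561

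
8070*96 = 774720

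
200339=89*2251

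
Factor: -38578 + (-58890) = -1*2^2*7^1*59^2 = -97468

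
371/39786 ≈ 0.00932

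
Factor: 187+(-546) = -1*359^1 = -359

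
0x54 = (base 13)66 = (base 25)39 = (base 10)84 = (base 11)77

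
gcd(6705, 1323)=9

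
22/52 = 11/26≈0.423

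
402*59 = 23718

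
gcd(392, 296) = 8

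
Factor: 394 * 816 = 2^5 * 3^1 * 17^1 * 197^1 = 321504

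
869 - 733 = 136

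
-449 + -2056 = -2505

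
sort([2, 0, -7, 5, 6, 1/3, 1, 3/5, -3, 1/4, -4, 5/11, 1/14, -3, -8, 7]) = [-8, -7, -4, -3, -3, 0, 1/14, 1/4, 1/3, 5/11, 3/5, 1, 2, 5, 6, 7]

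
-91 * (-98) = 8918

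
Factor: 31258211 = 19^1*1645169^1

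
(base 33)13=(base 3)1100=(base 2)100100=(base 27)19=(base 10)36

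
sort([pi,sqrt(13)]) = [pi,sqrt(13)]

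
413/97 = 4+25/97 ≈ 4.26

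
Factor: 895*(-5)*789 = -1*3^1*5^2*179^1*263^1 = -3530775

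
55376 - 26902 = 28474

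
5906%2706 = 494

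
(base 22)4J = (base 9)128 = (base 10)107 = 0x6B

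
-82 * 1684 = -138088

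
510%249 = 12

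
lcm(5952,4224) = 130944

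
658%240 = 178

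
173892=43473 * 4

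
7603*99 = 752697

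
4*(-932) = -3728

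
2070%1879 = 191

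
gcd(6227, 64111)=1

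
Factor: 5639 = 5639^1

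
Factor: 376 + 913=1289^1=1289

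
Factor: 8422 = 2^1 * 4211^1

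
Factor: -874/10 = -1*5^(-1)*19^1*23^1 = -437/5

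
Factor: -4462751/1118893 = -1 * 1118893^(-1) * 4462751^1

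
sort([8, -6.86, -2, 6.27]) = [-6.86, -2, 6.27, 8]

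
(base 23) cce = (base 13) 3038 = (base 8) 14756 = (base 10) 6638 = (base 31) 6s4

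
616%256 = 104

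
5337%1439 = 1020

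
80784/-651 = -26928/217 ≈ -124.09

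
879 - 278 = 601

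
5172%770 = 552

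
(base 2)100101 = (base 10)37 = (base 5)122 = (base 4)211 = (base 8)45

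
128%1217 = 128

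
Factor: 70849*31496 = 2^3*31^1*127^1*70849^1 = 2231460104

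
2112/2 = 1056 = 1056.00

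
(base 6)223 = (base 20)47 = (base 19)4b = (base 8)127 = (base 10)87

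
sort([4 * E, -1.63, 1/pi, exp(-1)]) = [-1.63, 1/pi, exp(-1), 4 * E]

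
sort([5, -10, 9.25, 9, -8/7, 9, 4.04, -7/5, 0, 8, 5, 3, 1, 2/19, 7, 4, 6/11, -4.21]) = [-10, -4.21, -7/5, -8/7, 0, 2/19, 6/11, 1, 3, 4, 4.04, 5, 5, 7, 8, 9, 9, 9.25]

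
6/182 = 3/91 ≈ 0.0330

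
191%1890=191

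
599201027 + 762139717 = 1361340744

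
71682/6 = 11947 = 11947.00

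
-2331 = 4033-6364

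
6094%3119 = 2975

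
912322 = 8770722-7858400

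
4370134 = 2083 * 2098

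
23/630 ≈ 0.0365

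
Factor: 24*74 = 2^4*3^1*37^1 = 1776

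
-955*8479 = -8097445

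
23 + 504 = 527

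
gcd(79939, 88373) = 1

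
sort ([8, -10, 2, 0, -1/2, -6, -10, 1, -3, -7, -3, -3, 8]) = [-10, -10, -7, -6, -3, -3, -3, -1/2, 0, 1, 2, 8, 8]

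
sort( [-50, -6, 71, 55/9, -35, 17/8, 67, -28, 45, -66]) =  [-66, -50, -35, -28, -6, 17/8, 55/9, 45, 67, 71]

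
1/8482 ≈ 0.000118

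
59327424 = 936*63384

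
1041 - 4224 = -3183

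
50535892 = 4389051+46146841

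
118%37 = 7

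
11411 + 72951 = 84362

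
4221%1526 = 1169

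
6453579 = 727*8877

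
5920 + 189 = 6109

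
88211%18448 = 14419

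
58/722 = 29/361 ≈ 0.0803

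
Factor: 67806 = 2^1*3^2*3767^1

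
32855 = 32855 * 1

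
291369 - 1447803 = -1156434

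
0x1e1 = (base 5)3411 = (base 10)481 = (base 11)3a8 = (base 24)k1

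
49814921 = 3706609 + 46108312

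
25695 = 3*8565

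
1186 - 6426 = -5240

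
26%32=26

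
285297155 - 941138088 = -655840933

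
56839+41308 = 98147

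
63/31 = 2 + 1/31 ≈ 2.03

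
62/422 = 31/211 ≈ 0.147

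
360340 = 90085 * 4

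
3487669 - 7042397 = -3554728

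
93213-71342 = 21871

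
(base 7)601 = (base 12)207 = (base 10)295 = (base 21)e1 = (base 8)447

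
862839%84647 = 16369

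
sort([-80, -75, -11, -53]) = [-80, -75, -53, -11]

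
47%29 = 18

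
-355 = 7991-8346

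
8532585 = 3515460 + 5017125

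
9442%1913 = 1790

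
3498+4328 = 7826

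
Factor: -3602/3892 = -1 * 2^(-1) * 7^(-1) * 139^(-1) * 1801^1 = -1801/1946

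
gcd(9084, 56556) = 12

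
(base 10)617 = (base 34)i5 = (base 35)hm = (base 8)1151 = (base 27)mn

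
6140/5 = 1228 = 1228.00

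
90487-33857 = 56630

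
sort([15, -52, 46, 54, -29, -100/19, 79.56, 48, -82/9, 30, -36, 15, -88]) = [-88, -52, -36, -29, -82/9, -100/19, 15, 15, 30, 46, 48, 54, 79.56]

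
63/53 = 1 + 10/53 ≈ 1.19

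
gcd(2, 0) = 2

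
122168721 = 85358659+36810062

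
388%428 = 388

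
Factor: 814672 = 2^4*59^1*863^1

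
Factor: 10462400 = 2^6*5^2*13^1*503^1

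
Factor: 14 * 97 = 2^1 * 7^1 * 97^1 = 1358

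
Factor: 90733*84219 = 3^1*41^1*67^1*419^1*2213^1 = 7641442527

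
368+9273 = 9641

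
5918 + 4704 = 10622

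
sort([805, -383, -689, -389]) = [-689, -389, -383, 805]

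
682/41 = 16 + 26/41≈16.63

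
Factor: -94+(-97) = -1*191^1 = -191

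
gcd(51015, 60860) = 895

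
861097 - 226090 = 635007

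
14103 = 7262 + 6841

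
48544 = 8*6068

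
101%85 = 16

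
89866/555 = 161+511/555 ≈ 161.92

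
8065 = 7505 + 560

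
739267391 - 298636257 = 440631134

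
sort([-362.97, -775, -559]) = [-775, -559, -362.97]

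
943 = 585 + 358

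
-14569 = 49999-64568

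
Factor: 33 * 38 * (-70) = -1 * 2^2 * 3^1 * 5^1 * 7^1 * 11^1 * 19^1 = -87780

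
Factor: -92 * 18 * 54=-1 * 2^4 * 3^5 * 23^1=-89424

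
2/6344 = 1/3172≈0.000315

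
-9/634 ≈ -0.0142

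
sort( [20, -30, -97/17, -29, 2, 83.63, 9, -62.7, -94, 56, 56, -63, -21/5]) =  [-94, -63, -62.7, -30, -29, -97/17, -21/5, 2, 9, 20, 56, 56, 83.63]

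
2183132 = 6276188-4093056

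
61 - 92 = -31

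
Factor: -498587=-1 * 457^1 * 1091^1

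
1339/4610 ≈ 0.290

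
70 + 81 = 151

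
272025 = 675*403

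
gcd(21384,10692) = 10692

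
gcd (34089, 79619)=1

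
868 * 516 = 447888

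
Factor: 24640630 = 2^1*5^1*7^2*50287^1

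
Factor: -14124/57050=-1 * 2^1 * 3^1 * 5^(-2) * 7^(-1) * 11^1 * 107^1 * 163^(-1)=-7062/28525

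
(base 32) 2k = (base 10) 84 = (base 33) 2i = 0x54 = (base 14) 60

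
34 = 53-19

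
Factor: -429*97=-1*3^1*11^1*13^1*97^1=-41613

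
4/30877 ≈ 0.000130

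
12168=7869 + 4299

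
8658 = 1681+6977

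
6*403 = 2418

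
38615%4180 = 995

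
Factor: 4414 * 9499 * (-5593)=-1 * 2^1 * 7^2 * 17^1 * 23^1 * 47^1 * 59^1 * 2207^1=-234506581498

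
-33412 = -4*8353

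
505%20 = 5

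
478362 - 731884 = -253522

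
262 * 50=13100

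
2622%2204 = 418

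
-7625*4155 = -31681875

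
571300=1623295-1051995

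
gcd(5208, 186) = 186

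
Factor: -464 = -1 * 2^4 * 29^1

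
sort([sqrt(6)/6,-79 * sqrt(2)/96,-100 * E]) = [-100 * E,-79 * sqrt(2)/96,sqrt(6)/6]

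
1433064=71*20184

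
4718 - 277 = 4441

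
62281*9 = 560529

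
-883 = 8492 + -9375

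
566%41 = 33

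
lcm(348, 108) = 3132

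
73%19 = 16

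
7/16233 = 1/2319 ≈ 0.000431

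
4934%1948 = 1038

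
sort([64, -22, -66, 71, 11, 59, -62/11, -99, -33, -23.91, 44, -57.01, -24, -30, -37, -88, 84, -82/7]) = [-99, -88, -66, -57.01, -37, -33, -30, -24, -23.91, -22, -82/7, -62/11, 11, 44, 59, 64, 71, 84]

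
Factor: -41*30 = -1*2^1*3^1*5^1*41^1 = -1230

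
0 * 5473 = 0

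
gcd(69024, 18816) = 96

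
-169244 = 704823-874067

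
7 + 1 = 8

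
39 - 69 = -30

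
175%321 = 175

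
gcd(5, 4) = 1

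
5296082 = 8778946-3482864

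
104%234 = 104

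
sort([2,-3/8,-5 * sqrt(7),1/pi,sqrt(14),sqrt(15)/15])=[-5 * sqrt(7),-3/8,sqrt(15)/15,1/pi,2,sqrt(14)]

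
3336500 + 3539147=6875647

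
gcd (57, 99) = 3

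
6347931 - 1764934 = 4582997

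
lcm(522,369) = 21402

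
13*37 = 481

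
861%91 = 42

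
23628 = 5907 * 4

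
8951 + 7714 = 16665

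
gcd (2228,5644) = 4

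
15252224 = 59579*256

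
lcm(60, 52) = 780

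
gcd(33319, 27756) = 1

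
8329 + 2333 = 10662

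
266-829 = -563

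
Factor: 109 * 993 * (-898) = -1 * 2^1 * 3^1 * 109^1 * 331^1 * 449^1 = -97196826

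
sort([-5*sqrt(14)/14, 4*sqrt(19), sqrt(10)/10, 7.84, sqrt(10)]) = [-5*sqrt(14)/14, sqrt(10)/10, sqrt(10), 7.84, 4*sqrt(19)]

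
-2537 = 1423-3960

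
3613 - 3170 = 443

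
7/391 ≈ 0.0179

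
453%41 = 2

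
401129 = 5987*67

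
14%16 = 14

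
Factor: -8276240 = -1 * 2^4 * 5^1 * 7^1 * 14779^1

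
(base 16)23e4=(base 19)168b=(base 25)ehd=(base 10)9188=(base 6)110312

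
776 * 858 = 665808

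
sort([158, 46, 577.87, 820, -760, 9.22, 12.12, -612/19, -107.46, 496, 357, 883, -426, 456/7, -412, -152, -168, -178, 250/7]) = [-760, -426, -412, -178, -168, -152, -107.46, -612/19, 9.22, 12.12, 250/7, 46, 456/7, 158, 357, 496, 577.87, 820, 883]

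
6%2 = 0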